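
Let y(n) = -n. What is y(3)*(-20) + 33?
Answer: 93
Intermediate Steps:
y(3)*(-20) + 33 = -1*3*(-20) + 33 = -3*(-20) + 33 = 60 + 33 = 93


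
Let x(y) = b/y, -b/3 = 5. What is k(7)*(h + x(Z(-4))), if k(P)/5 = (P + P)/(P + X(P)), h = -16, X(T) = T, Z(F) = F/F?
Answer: -155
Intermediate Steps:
b = -15 (b = -3*5 = -15)
Z(F) = 1
k(P) = 5 (k(P) = 5*((P + P)/(P + P)) = 5*((2*P)/((2*P))) = 5*((2*P)*(1/(2*P))) = 5*1 = 5)
x(y) = -15/y
k(7)*(h + x(Z(-4))) = 5*(-16 - 15/1) = 5*(-16 - 15*1) = 5*(-16 - 15) = 5*(-31) = -155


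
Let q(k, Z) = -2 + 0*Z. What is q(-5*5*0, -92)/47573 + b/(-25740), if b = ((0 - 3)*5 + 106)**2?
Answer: -30307961/94194540 ≈ -0.32176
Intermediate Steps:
q(k, Z) = -2 (q(k, Z) = -2 + 0 = -2)
b = 8281 (b = (-3*5 + 106)**2 = (-15 + 106)**2 = 91**2 = 8281)
q(-5*5*0, -92)/47573 + b/(-25740) = -2/47573 + 8281/(-25740) = -2*1/47573 + 8281*(-1/25740) = -2/47573 - 637/1980 = -30307961/94194540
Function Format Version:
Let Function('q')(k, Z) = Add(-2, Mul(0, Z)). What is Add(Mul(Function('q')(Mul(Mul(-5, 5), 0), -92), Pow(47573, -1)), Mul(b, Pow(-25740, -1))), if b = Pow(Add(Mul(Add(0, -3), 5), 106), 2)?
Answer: Rational(-30307961, 94194540) ≈ -0.32176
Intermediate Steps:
Function('q')(k, Z) = -2 (Function('q')(k, Z) = Add(-2, 0) = -2)
b = 8281 (b = Pow(Add(Mul(-3, 5), 106), 2) = Pow(Add(-15, 106), 2) = Pow(91, 2) = 8281)
Add(Mul(Function('q')(Mul(Mul(-5, 5), 0), -92), Pow(47573, -1)), Mul(b, Pow(-25740, -1))) = Add(Mul(-2, Pow(47573, -1)), Mul(8281, Pow(-25740, -1))) = Add(Mul(-2, Rational(1, 47573)), Mul(8281, Rational(-1, 25740))) = Add(Rational(-2, 47573), Rational(-637, 1980)) = Rational(-30307961, 94194540)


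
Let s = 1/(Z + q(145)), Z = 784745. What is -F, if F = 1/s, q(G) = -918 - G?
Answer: -783682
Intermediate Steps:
s = 1/783682 (s = 1/(784745 + (-918 - 1*145)) = 1/(784745 + (-918 - 145)) = 1/(784745 - 1063) = 1/783682 ≈ 1.2760e-6)
F = 783682 (F = 1/(1/783682) = 783682)
-F = -1*783682 = -783682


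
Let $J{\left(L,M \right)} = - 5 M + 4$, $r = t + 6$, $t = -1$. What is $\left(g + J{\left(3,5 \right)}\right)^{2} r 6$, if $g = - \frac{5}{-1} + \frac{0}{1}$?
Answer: $7680$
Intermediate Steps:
$g = 5$ ($g = \left(-5\right) \left(-1\right) + 0 \cdot 1 = 5 + 0 = 5$)
$r = 5$ ($r = -1 + 6 = 5$)
$J{\left(L,M \right)} = 4 - 5 M$
$\left(g + J{\left(3,5 \right)}\right)^{2} r 6 = \left(5 + \left(4 - 25\right)\right)^{2} \cdot 5 \cdot 6 = \left(5 - 21\right)^{2} \cdot 5 \cdot 6 = \left(-16\right)^{2} \cdot 5 \cdot 6 = 256 \cdot 5 \cdot 6 = 1280 \cdot 6 = 7680$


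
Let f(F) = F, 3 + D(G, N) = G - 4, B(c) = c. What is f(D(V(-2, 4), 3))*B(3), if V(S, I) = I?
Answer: -9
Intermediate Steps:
D(G, N) = -7 + G (D(G, N) = -3 + (G - 4) = -3 + (-4 + G) = -7 + G)
f(D(V(-2, 4), 3))*B(3) = (-7 + 4)*3 = -3*3 = -9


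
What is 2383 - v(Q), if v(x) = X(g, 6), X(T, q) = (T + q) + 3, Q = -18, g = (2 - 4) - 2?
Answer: 2378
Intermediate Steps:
g = -4 (g = -2 - 2 = -4)
X(T, q) = 3 + T + q
v(x) = 5 (v(x) = 3 - 4 + 6 = 5)
2383 - v(Q) = 2383 - 1*5 = 2383 - 5 = 2378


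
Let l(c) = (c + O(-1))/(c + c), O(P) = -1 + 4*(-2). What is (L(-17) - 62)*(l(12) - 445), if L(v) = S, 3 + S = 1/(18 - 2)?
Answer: 3697801/128 ≈ 28889.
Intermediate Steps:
O(P) = -9 (O(P) = -1 - 8 = -9)
S = -47/16 (S = -3 + 1/(18 - 2) = -3 + 1/16 = -47/16 ≈ -2.9375)
L(v) = -47/16
l(c) = (-9 + c)/(2*c) (l(c) = (c - 9)/(c + c) = (-9 + c)/((2*c)) = (-9 + c)*(1/(2*c)) = (-9 + c)/(2*c))
(L(-17) - 62)*(l(12) - 445) = (-47/16 - 62)*((1/2)*(-9 + 12)/12 - 445) = -1039*((1/2)*(1/12)*3 - 445)/16 = -1039*(1/8 - 445)/16 = -1039/16*(-3559/8) = 3697801/128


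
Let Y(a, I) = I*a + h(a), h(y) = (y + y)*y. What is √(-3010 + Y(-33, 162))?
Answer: I*√6178 ≈ 78.6*I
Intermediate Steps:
h(y) = 2*y² (h(y) = (2*y)*y = 2*y²)
Y(a, I) = 2*a² + I*a (Y(a, I) = I*a + 2*a² = 2*a² + I*a)
√(-3010 + Y(-33, 162)) = √(-3010 - 33*(162 + 2*(-33))) = √(-3010 - 33*(162 - 66)) = √(-3010 - 33*96) = √(-3010 - 3168) = √(-6178) = I*√6178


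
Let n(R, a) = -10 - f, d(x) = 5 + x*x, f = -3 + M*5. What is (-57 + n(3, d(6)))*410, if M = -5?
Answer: -15990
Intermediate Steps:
f = -28 (f = -3 - 5*5 = -3 - 25 = -28)
d(x) = 5 + x²
n(R, a) = 18 (n(R, a) = -10 - 1*(-28) = -10 + 28 = 18)
(-57 + n(3, d(6)))*410 = (-57 + 18)*410 = -39*410 = -15990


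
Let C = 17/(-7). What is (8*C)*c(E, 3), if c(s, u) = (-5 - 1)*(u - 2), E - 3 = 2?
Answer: 816/7 ≈ 116.57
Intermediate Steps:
E = 5 (E = 3 + 2 = 5)
C = -17/7 (C = 17*(-⅐) = -17/7 ≈ -2.4286)
c(s, u) = 12 - 6*u (c(s, u) = -6*(-2 + u) = 12 - 6*u)
(8*C)*c(E, 3) = (8*(-17/7))*(12 - 6*3) = -136*(12 - 18)/7 = -136/7*(-6) = 816/7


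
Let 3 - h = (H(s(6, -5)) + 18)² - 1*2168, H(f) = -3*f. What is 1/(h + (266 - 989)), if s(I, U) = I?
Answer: 1/1448 ≈ 0.00069061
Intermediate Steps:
h = 2171 (h = 3 - ((-3*6 + 18)² - 1*2168) = 3 - ((-18 + 18)² - 2168) = 3 - (0² - 2168) = 3 - (0 - 2168) = 3 - 1*(-2168) = 3 + 2168 = 2171)
1/(h + (266 - 989)) = 1/(2171 + (266 - 989)) = 1/(2171 - 723) = 1/1448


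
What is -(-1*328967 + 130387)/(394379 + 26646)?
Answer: 39716/84205 ≈ 0.47166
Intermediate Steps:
-(-1*328967 + 130387)/(394379 + 26646) = -(-328967 + 130387)/421025 = -(-198580)/421025 = -1*(-39716/84205) = 39716/84205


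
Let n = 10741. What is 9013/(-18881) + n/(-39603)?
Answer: -559742660/747744243 ≈ -0.74858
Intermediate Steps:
9013/(-18881) + n/(-39603) = 9013/(-18881) + 10741/(-39603) = 9013*(-1/18881) + 10741*(-1/39603) = -9013/18881 - 10741/39603 = -559742660/747744243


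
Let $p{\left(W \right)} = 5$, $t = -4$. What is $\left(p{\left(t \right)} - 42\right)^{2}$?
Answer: $1369$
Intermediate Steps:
$\left(p{\left(t \right)} - 42\right)^{2} = \left(5 - 42\right)^{2} = \left(-37\right)^{2} = 1369$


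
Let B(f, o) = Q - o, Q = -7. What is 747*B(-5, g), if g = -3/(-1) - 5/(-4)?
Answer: -33615/4 ≈ -8403.8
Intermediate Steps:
g = 17/4 (g = -3*(-1) - 5*(-1/4) = 3 + 5/4 = 17/4 ≈ 4.2500)
B(f, o) = -7 - o
747*B(-5, g) = 747*(-7 - 1*17/4) = 747*(-7 - 17/4) = 747*(-45/4) = -33615/4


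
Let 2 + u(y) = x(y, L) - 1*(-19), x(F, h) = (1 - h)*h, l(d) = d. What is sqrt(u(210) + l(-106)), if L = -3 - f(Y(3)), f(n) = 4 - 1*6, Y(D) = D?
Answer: I*sqrt(91) ≈ 9.5394*I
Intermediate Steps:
f(n) = -2 (f(n) = 4 - 6 = -2)
L = -1 (L = -3 - 1*(-2) = -3 + 2 = -1)
x(F, h) = h*(1 - h)
u(y) = 15 (u(y) = -2 + (-(1 - 1*(-1)) - 1*(-19)) = -2 + (-(1 + 1) + 19) = -2 + (-1*2 + 19) = -2 + (-2 + 19) = -2 + 17 = 15)
sqrt(u(210) + l(-106)) = sqrt(15 - 106) = sqrt(-91) = I*sqrt(91)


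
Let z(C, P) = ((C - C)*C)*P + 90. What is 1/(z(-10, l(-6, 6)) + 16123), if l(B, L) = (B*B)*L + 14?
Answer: 1/16213 ≈ 6.1679e-5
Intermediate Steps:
l(B, L) = 14 + L*B² (l(B, L) = B²*L + 14 = L*B² + 14 = 14 + L*B²)
z(C, P) = 90 (z(C, P) = (0*C)*P + 90 = 0*P + 90 = 0 + 90 = 90)
1/(z(-10, l(-6, 6)) + 16123) = 1/(90 + 16123) = 1/16213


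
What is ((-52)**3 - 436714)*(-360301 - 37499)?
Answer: 229658691600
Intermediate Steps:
((-52)**3 - 436714)*(-360301 - 37499) = (-140608 - 436714)*(-397800) = -577322*(-397800) = 229658691600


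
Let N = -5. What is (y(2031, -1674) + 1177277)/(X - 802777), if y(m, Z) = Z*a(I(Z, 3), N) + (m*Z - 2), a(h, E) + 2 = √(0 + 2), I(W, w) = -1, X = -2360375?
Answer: 739757/1054384 + 279*√2/527192 ≈ 0.70235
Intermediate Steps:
a(h, E) = -2 + √2 (a(h, E) = -2 + √(0 + 2) = -2 + √2)
y(m, Z) = -2 + Z*m + Z*(-2 + √2) (y(m, Z) = Z*(-2 + √2) + (m*Z - 2) = Z*(-2 + √2) + (Z*m - 2) = Z*(-2 + √2) + (-2 + Z*m) = -2 + Z*m + Z*(-2 + √2))
(y(2031, -1674) + 1177277)/(X - 802777) = ((-2 - 1674*2031 - 1*(-1674)*(2 - √2)) + 1177277)/(-2360375 - 802777) = ((-2 - 3399894 + (3348 - 1674*√2)) + 1177277)/(-3163152) = ((-3396548 - 1674*√2) + 1177277)*(-1/3163152) = (-2219271 - 1674*√2)*(-1/3163152) = 739757/1054384 + 279*√2/527192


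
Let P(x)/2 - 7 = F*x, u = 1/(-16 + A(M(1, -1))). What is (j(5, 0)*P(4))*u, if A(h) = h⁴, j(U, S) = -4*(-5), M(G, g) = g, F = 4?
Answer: -184/3 ≈ -61.333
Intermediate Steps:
j(U, S) = 20
u = -1/15 (u = 1/(-16 + (-1)⁴) = 1/(-16 + 1) = 1/(-15) = -1/15 ≈ -0.066667)
P(x) = 14 + 8*x (P(x) = 14 + 2*(4*x) = 14 + 8*x)
(j(5, 0)*P(4))*u = (20*(14 + 8*4))*(-1/15) = (20*(14 + 32))*(-1/15) = (20*46)*(-1/15) = 920*(-1/15) = -184/3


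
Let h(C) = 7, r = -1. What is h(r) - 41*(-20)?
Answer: 827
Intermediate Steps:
h(r) - 41*(-20) = 7 - 41*(-20) = 7 + 820 = 827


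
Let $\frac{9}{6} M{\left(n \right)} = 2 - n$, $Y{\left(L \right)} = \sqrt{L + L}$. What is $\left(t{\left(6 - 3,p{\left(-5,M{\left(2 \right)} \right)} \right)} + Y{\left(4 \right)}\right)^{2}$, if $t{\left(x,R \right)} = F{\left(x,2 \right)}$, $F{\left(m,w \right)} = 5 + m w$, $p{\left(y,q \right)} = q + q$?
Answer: $129 + 44 \sqrt{2} \approx 191.23$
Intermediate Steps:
$Y{\left(L \right)} = \sqrt{2} \sqrt{L}$ ($Y{\left(L \right)} = \sqrt{2 L} = \sqrt{2} \sqrt{L}$)
$M{\left(n \right)} = \frac{4}{3} - \frac{2 n}{3}$ ($M{\left(n \right)} = \frac{2 \left(2 - n\right)}{3} = \frac{4}{3} - \frac{2 n}{3}$)
$p{\left(y,q \right)} = 2 q$
$t{\left(x,R \right)} = 5 + 2 x$ ($t{\left(x,R \right)} = 5 + x 2 = 5 + 2 x$)
$\left(t{\left(6 - 3,p{\left(-5,M{\left(2 \right)} \right)} \right)} + Y{\left(4 \right)}\right)^{2} = \left(\left(5 + 2 \left(6 - 3\right)\right) + \sqrt{2} \sqrt{4}\right)^{2} = \left(\left(5 + 2 \cdot 3\right) + \sqrt{2} \cdot 2\right)^{2} = \left(\left(5 + 6\right) + 2 \sqrt{2}\right)^{2} = \left(11 + 2 \sqrt{2}\right)^{2}$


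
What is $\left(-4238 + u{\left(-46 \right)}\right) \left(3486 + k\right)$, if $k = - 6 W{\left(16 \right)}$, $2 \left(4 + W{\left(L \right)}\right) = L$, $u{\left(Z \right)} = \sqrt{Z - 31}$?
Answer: $-14671956 + 3462 i \sqrt{77} \approx -1.4672 \cdot 10^{7} + 30379.0 i$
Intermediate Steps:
$u{\left(Z \right)} = \sqrt{-31 + Z}$
$W{\left(L \right)} = -4 + \frac{L}{2}$
$k = -24$ ($k = - 6 \left(-4 + \frac{1}{2} \cdot 16\right) = - 6 \left(-4 + 8\right) = \left(-6\right) 4 = -24$)
$\left(-4238 + u{\left(-46 \right)}\right) \left(3486 + k\right) = \left(-4238 + \sqrt{-31 - 46}\right) \left(3486 - 24\right) = \left(-4238 + \sqrt{-77}\right) 3462 = \left(-4238 + i \sqrt{77}\right) 3462 = -14671956 + 3462 i \sqrt{77}$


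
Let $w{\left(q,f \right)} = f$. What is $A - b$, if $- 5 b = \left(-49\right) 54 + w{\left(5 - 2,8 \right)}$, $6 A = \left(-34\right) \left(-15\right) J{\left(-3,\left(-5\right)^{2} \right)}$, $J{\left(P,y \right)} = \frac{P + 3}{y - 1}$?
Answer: $- \frac{2638}{5} \approx -527.6$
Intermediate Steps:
$J{\left(P,y \right)} = \frac{3 + P}{-1 + y}$
$A = 0$ ($A = \frac{\left(-34\right) \left(-15\right) \frac{3 - 3}{-1 + \left(-5\right)^{2}}}{6} = \frac{510 \frac{1}{-1 + 25} \cdot 0}{6} = \frac{510 \cdot \frac{1}{24} \cdot 0}{6} = \frac{510 \cdot 0}{6} = \frac{1}{6} \cdot 0 = 0$)
$b = \frac{2638}{5}$ ($b = - \frac{\left(-49\right) 54 + 8}{5} = - \frac{-2646 + 8}{5} = \left(- \frac{1}{5}\right) \left(-2638\right) = \frac{2638}{5} \approx 527.6$)
$A - b = 0 - \frac{2638}{5} = - \frac{2638}{5}$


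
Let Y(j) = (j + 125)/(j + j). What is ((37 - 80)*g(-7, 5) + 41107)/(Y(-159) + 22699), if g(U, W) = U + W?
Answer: 6549687/3609158 ≈ 1.8147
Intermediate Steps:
Y(j) = (125 + j)/(2*j) (Y(j) = (125 + j)/((2*j)) = (125 + j)*(1/(2*j)) = (125 + j)/(2*j))
((37 - 80)*g(-7, 5) + 41107)/(Y(-159) + 22699) = ((37 - 80)*(-7 + 5) + 41107)/((1/2)*(125 - 159)/(-159) + 22699) = (-43*(-2) + 41107)/((1/2)*(-1/159)*(-34) + 22699) = (86 + 41107)/(17/159 + 22699) = 41193/(3609158/159) = 41193*(159/3609158) = 6549687/3609158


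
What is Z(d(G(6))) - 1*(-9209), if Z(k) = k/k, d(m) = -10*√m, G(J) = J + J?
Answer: 9210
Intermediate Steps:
G(J) = 2*J
Z(k) = 1
Z(d(G(6))) - 1*(-9209) = 1 - 1*(-9209) = 1 + 9209 = 9210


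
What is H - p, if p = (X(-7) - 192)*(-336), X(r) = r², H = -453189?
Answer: -501237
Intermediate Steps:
p = 48048 (p = ((-7)² - 192)*(-336) = (49 - 192)*(-336) = -143*(-336) = 48048)
H - p = -453189 - 1*48048 = -453189 - 48048 = -501237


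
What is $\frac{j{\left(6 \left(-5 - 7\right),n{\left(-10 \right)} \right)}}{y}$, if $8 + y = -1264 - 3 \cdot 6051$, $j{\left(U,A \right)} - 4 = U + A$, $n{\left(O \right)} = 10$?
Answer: $\frac{58}{19425} \approx 0.0029858$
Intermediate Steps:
$j{\left(U,A \right)} = 4 + A + U$ ($j{\left(U,A \right)} = 4 + \left(U + A\right) = 4 + \left(A + U\right) = 4 + A + U$)
$y = -19425$ ($y = -8 - \left(1264 + 3 \cdot 6051\right) = -8 - 19417 = -19425$)
$\frac{j{\left(6 \left(-5 - 7\right),n{\left(-10 \right)} \right)}}{y} = \frac{4 + 10 + 6 \left(-5 - 7\right)}{-19425} = \left(4 + 10 + 6 \left(-12\right)\right) \left(- \frac{1}{19425}\right) = \left(4 + 10 - 72\right) \left(- \frac{1}{19425}\right) = \left(-58\right) \left(- \frac{1}{19425}\right) = \frac{58}{19425}$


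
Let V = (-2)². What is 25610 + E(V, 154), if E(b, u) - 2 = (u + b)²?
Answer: 50576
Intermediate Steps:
V = 4
E(b, u) = 2 + (b + u)² (E(b, u) = 2 + (u + b)² = 2 + (b + u)²)
25610 + E(V, 154) = 25610 + (2 + (4 + 154)²) = 25610 + (2 + 158²) = 25610 + (2 + 24964) = 25610 + 24966 = 50576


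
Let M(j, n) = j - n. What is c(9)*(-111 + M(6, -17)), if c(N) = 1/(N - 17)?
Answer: 11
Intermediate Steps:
c(N) = 1/(-17 + N)
c(9)*(-111 + M(6, -17)) = (-111 + (6 - 1*(-17)))/(-17 + 9) = (-111 + (6 + 17))/(-8) = -(-111 + 23)/8 = -1/8*(-88) = 11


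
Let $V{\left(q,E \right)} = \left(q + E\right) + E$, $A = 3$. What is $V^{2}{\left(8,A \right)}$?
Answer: $196$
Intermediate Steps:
$V{\left(q,E \right)} = q + 2 E$ ($V{\left(q,E \right)} = \left(E + q\right) + E = q + 2 E$)
$V^{2}{\left(8,A \right)} = \left(8 + 2 \cdot 3\right)^{2} = \left(8 + 6\right)^{2} = 14^{2} = 196$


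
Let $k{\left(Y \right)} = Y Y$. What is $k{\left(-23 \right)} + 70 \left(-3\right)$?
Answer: $319$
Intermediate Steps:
$k{\left(Y \right)} = Y^{2}$
$k{\left(-23 \right)} + 70 \left(-3\right) = \left(-23\right)^{2} + 70 \left(-3\right) = 529 - 210 = 319$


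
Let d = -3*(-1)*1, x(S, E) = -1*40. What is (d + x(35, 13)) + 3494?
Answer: 3457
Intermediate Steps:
x(S, E) = -40
d = 3 (d = 3*1 = 3)
(d + x(35, 13)) + 3494 = (3 - 40) + 3494 = -37 + 3494 = 3457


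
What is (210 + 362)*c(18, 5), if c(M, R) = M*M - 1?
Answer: 184756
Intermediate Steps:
c(M, R) = -1 + M² (c(M, R) = M² - 1 = -1 + M²)
(210 + 362)*c(18, 5) = (210 + 362)*(-1 + 18²) = 572*(-1 + 324) = 572*323 = 184756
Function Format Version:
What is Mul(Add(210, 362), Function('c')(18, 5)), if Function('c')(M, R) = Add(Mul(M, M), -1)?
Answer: 184756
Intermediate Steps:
Function('c')(M, R) = Add(-1, Pow(M, 2)) (Function('c')(M, R) = Add(Pow(M, 2), -1) = Add(-1, Pow(M, 2)))
Mul(Add(210, 362), Function('c')(18, 5)) = Mul(Add(210, 362), Add(-1, Pow(18, 2))) = Mul(572, Add(-1, 324)) = Mul(572, 323) = 184756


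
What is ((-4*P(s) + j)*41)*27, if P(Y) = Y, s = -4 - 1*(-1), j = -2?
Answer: 11070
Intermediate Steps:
s = -3 (s = -4 + 1 = -3)
((-4*P(s) + j)*41)*27 = ((-4*(-3) - 2)*41)*27 = ((12 - 2)*41)*27 = (10*41)*27 = 410*27 = 11070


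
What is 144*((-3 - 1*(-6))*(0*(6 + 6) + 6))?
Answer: 2592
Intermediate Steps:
144*((-3 - 1*(-6))*(0*(6 + 6) + 6)) = 144*((-3 + 6)*(0*12 + 6)) = 144*(3*(0 + 6)) = 144*(3*6) = 144*18 = 2592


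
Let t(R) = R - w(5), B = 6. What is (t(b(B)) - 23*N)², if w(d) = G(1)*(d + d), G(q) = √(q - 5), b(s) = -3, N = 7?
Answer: 26496 + 6560*I ≈ 26496.0 + 6560.0*I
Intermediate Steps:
G(q) = √(-5 + q)
w(d) = 4*I*d (w(d) = √(-5 + 1)*(d + d) = √(-4)*(2*d) = (2*I)*(2*d) = 4*I*d)
t(R) = R - 20*I (t(R) = R - 4*I*5 = R - 20*I)
(t(b(B)) - 23*N)² = ((-3 - 20*I) - 23*7)² = ((-3 - 20*I) - 161)² = (-164 - 20*I)²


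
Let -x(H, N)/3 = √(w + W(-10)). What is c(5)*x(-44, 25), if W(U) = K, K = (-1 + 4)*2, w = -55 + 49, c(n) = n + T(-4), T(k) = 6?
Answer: 0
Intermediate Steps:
c(n) = 6 + n (c(n) = n + 6 = 6 + n)
w = -6
K = 6 (K = 3*2 = 6)
W(U) = 6
x(H, N) = 0 (x(H, N) = -3*√(-6 + 6) = -3*√0 = -3*0 = 0)
c(5)*x(-44, 25) = (6 + 5)*0 = 11*0 = 0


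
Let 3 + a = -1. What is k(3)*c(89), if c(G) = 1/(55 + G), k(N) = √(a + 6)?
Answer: √2/144 ≈ 0.0098209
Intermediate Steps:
a = -4 (a = -3 - 1 = -4)
k(N) = √2 (k(N) = √(-4 + 6) = √2)
k(3)*c(89) = √2/(55 + 89) = √2/144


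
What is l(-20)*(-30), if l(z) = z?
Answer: 600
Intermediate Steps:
l(-20)*(-30) = -20*(-30) = 600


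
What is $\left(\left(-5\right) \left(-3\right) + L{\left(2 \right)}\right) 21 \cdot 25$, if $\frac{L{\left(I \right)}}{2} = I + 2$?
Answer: $12075$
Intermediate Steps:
$L{\left(I \right)} = 4 + 2 I$ ($L{\left(I \right)} = 2 \left(I + 2\right) = 2 \left(2 + I\right) = 4 + 2 I$)
$\left(\left(-5\right) \left(-3\right) + L{\left(2 \right)}\right) 21 \cdot 25 = \left(\left(-5\right) \left(-3\right) + \left(4 + 2 \cdot 2\right)\right) 21 \cdot 25 = \left(15 + \left(4 + 4\right)\right) 21 \cdot 25 = \left(15 + 8\right) 21 \cdot 25 = 23 \cdot 21 \cdot 25 = 483 \cdot 25 = 12075$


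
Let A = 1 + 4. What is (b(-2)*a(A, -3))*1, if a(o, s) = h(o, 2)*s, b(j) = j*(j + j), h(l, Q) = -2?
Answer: 48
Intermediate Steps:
A = 5
b(j) = 2*j**2 (b(j) = j*(2*j) = 2*j**2)
a(o, s) = -2*s
(b(-2)*a(A, -3))*1 = ((2*(-2)**2)*(-2*(-3)))*1 = ((2*4)*6)*1 = (8*6)*1 = 48*1 = 48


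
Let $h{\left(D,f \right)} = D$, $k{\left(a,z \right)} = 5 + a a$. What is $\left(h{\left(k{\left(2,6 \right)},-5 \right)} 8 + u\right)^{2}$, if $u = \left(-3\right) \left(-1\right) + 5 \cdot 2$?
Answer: $7225$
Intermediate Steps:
$k{\left(a,z \right)} = 5 + a^{2}$
$u = 13$ ($u = 3 + 10 = 13$)
$\left(h{\left(k{\left(2,6 \right)},-5 \right)} 8 + u\right)^{2} = \left(\left(5 + 2^{2}\right) 8 + 13\right)^{2} = \left(\left(5 + 4\right) 8 + 13\right)^{2} = \left(9 \cdot 8 + 13\right)^{2} = \left(72 + 13\right)^{2} = 85^{2} = 7225$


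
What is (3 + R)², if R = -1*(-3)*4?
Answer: 225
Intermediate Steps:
R = 12 (R = 3*4 = 12)
(3 + R)² = (3 + 12)² = 15² = 225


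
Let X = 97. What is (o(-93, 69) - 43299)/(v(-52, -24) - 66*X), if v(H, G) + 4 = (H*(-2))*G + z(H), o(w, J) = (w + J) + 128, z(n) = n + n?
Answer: 43195/9006 ≈ 4.7962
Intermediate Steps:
z(n) = 2*n
o(w, J) = 128 + J + w (o(w, J) = (J + w) + 128 = 128 + J + w)
v(H, G) = -4 + 2*H - 2*G*H (v(H, G) = -4 + ((H*(-2))*G + 2*H) = -4 + ((-2*H)*G + 2*H) = -4 + (-2*G*H + 2*H) = -4 + (2*H - 2*G*H) = -4 + 2*H - 2*G*H)
(o(-93, 69) - 43299)/(v(-52, -24) - 66*X) = ((128 + 69 - 93) - 43299)/((-4 + 2*(-52) - 2*(-24)*(-52)) - 66*97) = (104 - 43299)/((-4 - 104 - 2496) - 6402) = -43195/(-2604 - 6402) = -43195/(-9006) = -43195*(-1/9006) = 43195/9006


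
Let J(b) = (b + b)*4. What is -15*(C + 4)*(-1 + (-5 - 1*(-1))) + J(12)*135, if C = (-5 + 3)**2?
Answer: 13560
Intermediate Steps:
C = 4 (C = (-2)**2 = 4)
J(b) = 8*b (J(b) = (2*b)*4 = 8*b)
-15*(C + 4)*(-1 + (-5 - 1*(-1))) + J(12)*135 = -15*(4 + 4)*(-1 + (-5 - 1*(-1))) + (8*12)*135 = -120*(-1 + (-5 + 1)) + 96*135 = -120*(-1 - 4) + 12960 = -120*(-5) + 12960 = -15*(-40) + 12960 = 600 + 12960 = 13560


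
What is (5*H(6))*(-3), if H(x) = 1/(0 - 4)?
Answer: 15/4 ≈ 3.7500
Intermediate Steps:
H(x) = -¼ (H(x) = 1/(-4) = -¼)
(5*H(6))*(-3) = (5*(-¼))*(-3) = -5/4*(-3) = 15/4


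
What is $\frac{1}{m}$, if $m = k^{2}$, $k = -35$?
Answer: $\frac{1}{1225} \approx 0.00081633$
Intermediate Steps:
$m = 1225$ ($m = \left(-35\right)^{2} = 1225$)
$\frac{1}{m} = \frac{1}{1225}$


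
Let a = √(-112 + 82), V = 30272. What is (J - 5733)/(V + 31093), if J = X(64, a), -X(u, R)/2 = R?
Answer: -1911/20455 - 2*I*√30/61365 ≈ -0.093425 - 0.00017851*I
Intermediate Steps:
a = I*√30 (a = √(-30) = I*√30 ≈ 5.4772*I)
X(u, R) = -2*R
J = -2*I*√30 ≈ -10.954*I
(J - 5733)/(V + 31093) = (-2*I*√30 - 5733)/(30272 + 31093) = (-5733 - 2*I*√30)/61365 = (-5733 - 2*I*√30)*(1/61365) = -1911/20455 - 2*I*√30/61365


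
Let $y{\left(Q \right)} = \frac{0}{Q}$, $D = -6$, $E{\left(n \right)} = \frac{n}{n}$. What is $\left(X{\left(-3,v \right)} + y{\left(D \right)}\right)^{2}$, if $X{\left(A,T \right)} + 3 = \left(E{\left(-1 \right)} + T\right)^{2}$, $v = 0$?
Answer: $4$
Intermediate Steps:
$E{\left(n \right)} = 1$
$X{\left(A,T \right)} = -3 + \left(1 + T\right)^{2}$
$y{\left(Q \right)} = 0$
$\left(X{\left(-3,v \right)} + y{\left(D \right)}\right)^{2} = \left(\left(-3 + \left(1 + 0\right)^{2}\right) + 0\right)^{2} = \left(\left(-3 + 1^{2}\right) + 0\right)^{2} = \left(\left(-3 + 1\right) + 0\right)^{2} = \left(-2 + 0\right)^{2} = \left(-2\right)^{2} = 4$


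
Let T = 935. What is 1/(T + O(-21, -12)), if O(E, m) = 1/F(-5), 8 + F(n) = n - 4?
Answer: 17/15894 ≈ 0.0010696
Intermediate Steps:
F(n) = -12 + n (F(n) = -8 + (n - 4) = -8 + (-4 + n) = -12 + n)
O(E, m) = -1/17 (O(E, m) = 1/(-12 - 5) = 1/(-17) = -1/17)
1/(T + O(-21, -12)) = 1/(935 - 1/17) = 1/(15894/17) = 17/15894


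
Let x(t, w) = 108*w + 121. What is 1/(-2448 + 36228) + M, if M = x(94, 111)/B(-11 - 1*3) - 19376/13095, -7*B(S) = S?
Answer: 178503207851/29489940 ≈ 6053.0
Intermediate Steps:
B(S) = -S/7
x(t, w) = 121 + 108*w
M = 158528603/26190 (M = (121 + 108*111)/((-(-11 - 1*3)/7)) - 19376/13095 = (121 + 11988)/((-(-11 - 3)/7)) - 19376*1/13095 = 12109/((-⅐*(-14))) - 19376/13095 = 12109/2 - 19376/13095 = 158528603/26190 ≈ 6053.0)
1/(-2448 + 36228) + M = 1/(-2448 + 36228) + 158528603/26190 = 1/33780 + 158528603/26190 = 178503207851/29489940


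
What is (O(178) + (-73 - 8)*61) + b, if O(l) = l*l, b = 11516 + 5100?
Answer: 43359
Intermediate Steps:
b = 16616
O(l) = l²
(O(178) + (-73 - 8)*61) + b = (178² + (-73 - 8)*61) + 16616 = (31684 - 81*61) + 16616 = (31684 - 4941) + 16616 = 26743 + 16616 = 43359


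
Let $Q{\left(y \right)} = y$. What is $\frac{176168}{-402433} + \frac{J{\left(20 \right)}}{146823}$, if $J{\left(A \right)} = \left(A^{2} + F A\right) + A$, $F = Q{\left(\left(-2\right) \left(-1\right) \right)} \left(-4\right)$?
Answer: $- \frac{25760881684}{59086420359} \approx -0.43599$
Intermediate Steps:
$F = -8$ ($F = \left(-2\right) \left(-1\right) \left(-4\right) = 2 \left(-4\right) = -8$)
$J{\left(A \right)} = A^{2} - 7 A$ ($J{\left(A \right)} = \left(A^{2} - 8 A\right) + A = A^{2} - 7 A$)
$\frac{176168}{-402433} + \frac{J{\left(20 \right)}}{146823} = \frac{176168}{-402433} + \frac{20 \left(-7 + 20\right)}{146823} = 176168 \left(- \frac{1}{402433}\right) + 20 \cdot 13 \cdot \frac{1}{146823} = - \frac{176168}{402433} + 260 \cdot \frac{1}{146823} = - \frac{176168}{402433} + \frac{260}{146823} = - \frac{25760881684}{59086420359}$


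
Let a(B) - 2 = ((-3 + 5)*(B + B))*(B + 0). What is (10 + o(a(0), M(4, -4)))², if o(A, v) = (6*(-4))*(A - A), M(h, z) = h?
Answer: 100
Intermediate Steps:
a(B) = 2 + 4*B² (a(B) = 2 + ((-3 + 5)*(B + B))*(B + 0) = 2 + (2*(2*B))*B = 2 + (4*B)*B = 2 + 4*B²)
o(A, v) = 0 (o(A, v) = -24*0 = 0)
(10 + o(a(0), M(4, -4)))² = (10 + 0)² = 10² = 100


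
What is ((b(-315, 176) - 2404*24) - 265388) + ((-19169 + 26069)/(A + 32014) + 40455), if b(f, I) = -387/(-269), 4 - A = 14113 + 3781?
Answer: -89483405403/316613 ≈ -2.8263e+5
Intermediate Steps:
A = -17890 (A = 4 - (14113 + 3781) = 4 - 1*17894 = 4 - 17894 = -17890)
b(f, I) = 387/269 (b(f, I) = -387*(-1/269) = 387/269)
((b(-315, 176) - 2404*24) - 265388) + ((-19169 + 26069)/(A + 32014) + 40455) = ((387/269 - 2404*24) - 265388) + ((-19169 + 26069)/(-17890 + 32014) + 40455) = ((387/269 - 1*57696) - 265388) + (6900/14124 + 40455) = ((387/269 - 57696) - 265388) + (6900*(1/14124) + 40455) = (-15519837/269 - 265388) + (575/1177 + 40455) = -86909209/269 + 47616110/1177 = -89483405403/316613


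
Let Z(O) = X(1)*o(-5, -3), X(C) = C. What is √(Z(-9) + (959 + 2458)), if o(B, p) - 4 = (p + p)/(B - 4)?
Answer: √30795/3 ≈ 58.495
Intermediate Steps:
o(B, p) = 4 + 2*p/(-4 + B) (o(B, p) = 4 + (p + p)/(B - 4) = 4 + (2*p)/(-4 + B) = 4 + 2*p/(-4 + B))
Z(O) = 14/3 (Z(O) = 1*(2*(-8 - 3 + 2*(-5))/(-4 - 5)) = 1*(2*(-8 - 3 - 10)/(-9)) = 1*(2*(-⅑)*(-21)) = 1*(14/3) = 14/3)
√(Z(-9) + (959 + 2458)) = √(14/3 + (959 + 2458)) = √(14/3 + 3417) = √(10265/3) = √30795/3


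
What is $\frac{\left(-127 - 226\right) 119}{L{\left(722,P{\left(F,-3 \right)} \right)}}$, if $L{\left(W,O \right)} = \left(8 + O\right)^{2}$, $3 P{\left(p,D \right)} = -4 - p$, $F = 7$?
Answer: $- \frac{378063}{169} \approx -2237.1$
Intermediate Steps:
$P{\left(p,D \right)} = - \frac{4}{3} - \frac{p}{3}$ ($P{\left(p,D \right)} = \frac{-4 - p}{3} = - \frac{4}{3} - \frac{p}{3}$)
$\frac{\left(-127 - 226\right) 119}{L{\left(722,P{\left(F,-3 \right)} \right)}} = \frac{\left(-127 - 226\right) 119}{\left(8 - \frac{11}{3}\right)^{2}} = \frac{\left(-353\right) 119}{\left(\frac{13}{3}\right)^{2}} = - \frac{42007}{\frac{169}{9}} = \left(-42007\right) \frac{9}{169} = - \frac{378063}{169}$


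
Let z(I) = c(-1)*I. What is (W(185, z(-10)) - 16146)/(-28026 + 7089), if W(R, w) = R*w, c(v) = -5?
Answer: 6896/20937 ≈ 0.32937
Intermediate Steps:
z(I) = -5*I
(W(185, z(-10)) - 16146)/(-28026 + 7089) = (185*(-5*(-10)) - 16146)/(-28026 + 7089) = (185*50 - 16146)/(-20937) = (9250 - 16146)*(-1/20937) = -6896*(-1/20937) = 6896/20937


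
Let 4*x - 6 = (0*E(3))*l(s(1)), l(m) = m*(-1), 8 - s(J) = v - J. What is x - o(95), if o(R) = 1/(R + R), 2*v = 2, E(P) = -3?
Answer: 142/95 ≈ 1.4947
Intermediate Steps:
v = 1 (v = (1/2)*2 = 1)
s(J) = 7 + J (s(J) = 8 - (1 - J) = 8 + (-1 + J) = 7 + J)
l(m) = -m
o(R) = 1/(2*R)
x = 3/2 (x = 3/2 + ((0*(-3))*(-(7 + 1)))/4 = 3/2 + (0*(-1*8))/4 = 3/2 + (0*(-8))/4 = 3/2 + (1/4)*0 = 3/2 + 0 = 3/2 ≈ 1.5000)
x - o(95) = 3/2 - 1/(2*95) = 3/2 - 1*1/190 = 3/2 - 1/190 = 142/95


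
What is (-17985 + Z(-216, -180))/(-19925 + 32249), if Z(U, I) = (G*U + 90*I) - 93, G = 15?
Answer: -481/158 ≈ -3.0443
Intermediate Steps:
Z(U, I) = -93 + 15*U + 90*I (Z(U, I) = (15*U + 90*I) - 93 = -93 + 15*U + 90*I)
(-17985 + Z(-216, -180))/(-19925 + 32249) = (-17985 + (-93 + 15*(-216) + 90*(-180)))/(-19925 + 32249) = (-17985 + (-93 - 3240 - 16200))/12324 = (-17985 - 19533)*(1/12324) = -37518*1/12324 = -481/158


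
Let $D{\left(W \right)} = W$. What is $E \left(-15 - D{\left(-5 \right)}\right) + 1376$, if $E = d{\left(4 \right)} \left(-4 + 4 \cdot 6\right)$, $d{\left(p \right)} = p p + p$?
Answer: $-2624$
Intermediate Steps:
$d{\left(p \right)} = p + p^{2}$ ($d{\left(p \right)} = p^{2} + p = p + p^{2}$)
$E = 400$ ($E = 4 \left(1 + 4\right) \left(-4 + 4 \cdot 6\right) = 4 \cdot 5 \left(-4 + 24\right) = 20 \cdot 20 = 400$)
$E \left(-15 - D{\left(-5 \right)}\right) + 1376 = 400 \left(-15 - -5\right) + 1376 = 400 \left(-15 + 5\right) + 1376 = 400 \left(-10\right) + 1376 = -4000 + 1376 = -2624$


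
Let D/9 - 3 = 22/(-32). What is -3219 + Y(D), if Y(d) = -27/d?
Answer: -119151/37 ≈ -3220.3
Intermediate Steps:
D = 333/16 (D = 27 + 9*(22/(-32)) = 27 + 9*(22*(-1/32)) = 27 + 9*(-11/16) = 27 - 99/16 = 333/16 ≈ 20.813)
-3219 + Y(D) = -3219 - 27/333/16 = -3219 - 27*16/333 = -3219 - 48/37 = -119151/37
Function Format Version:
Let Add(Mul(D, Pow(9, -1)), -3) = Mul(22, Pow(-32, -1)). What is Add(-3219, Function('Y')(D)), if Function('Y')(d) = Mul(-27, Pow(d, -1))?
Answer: Rational(-119151, 37) ≈ -3220.3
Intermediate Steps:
D = Rational(333, 16) (D = Add(27, Mul(9, Mul(22, Pow(-32, -1)))) = Add(27, Mul(9, Mul(22, Rational(-1, 32)))) = Add(27, Mul(9, Rational(-11, 16))) = Add(27, Rational(-99, 16)) = Rational(333, 16) ≈ 20.813)
Add(-3219, Function('Y')(D)) = Add(-3219, Mul(-27, Pow(Rational(333, 16), -1))) = Add(-3219, Mul(-27, Rational(16, 333))) = Add(-3219, Rational(-48, 37)) = Rational(-119151, 37)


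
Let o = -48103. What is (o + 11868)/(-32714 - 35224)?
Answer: 36235/67938 ≈ 0.53335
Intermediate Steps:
(o + 11868)/(-32714 - 35224) = (-48103 + 11868)/(-32714 - 35224) = -36235/(-67938) = -36235*(-1/67938) = 36235/67938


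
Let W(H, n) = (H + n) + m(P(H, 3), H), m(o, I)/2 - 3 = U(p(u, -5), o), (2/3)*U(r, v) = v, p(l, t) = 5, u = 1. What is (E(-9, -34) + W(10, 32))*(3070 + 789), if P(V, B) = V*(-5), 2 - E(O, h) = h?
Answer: -254694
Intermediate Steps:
E(O, h) = 2 - h
P(V, B) = -5*V
U(r, v) = 3*v/2
m(o, I) = 6 + 3*o (m(o, I) = 6 + 2*(3*o/2) = 6 + 3*o)
W(H, n) = 6 + n - 14*H (W(H, n) = (H + n) + (6 + 3*(-5*H)) = (H + n) + (6 - 15*H) = 6 + n - 14*H)
(E(-9, -34) + W(10, 32))*(3070 + 789) = ((2 - 1*(-34)) + (6 + 32 - 14*10))*(3070 + 789) = ((2 + 34) + (6 + 32 - 140))*3859 = (36 - 102)*3859 = -66*3859 = -254694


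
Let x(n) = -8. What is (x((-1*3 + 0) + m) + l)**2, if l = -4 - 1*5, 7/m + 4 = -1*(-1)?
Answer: 289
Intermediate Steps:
m = -7/3 (m = 7/(-4 - 1*(-1)) = 7/(-4 + 1) = 7/(-3) = 7*(-1/3) = -7/3 ≈ -2.3333)
l = -9 (l = -4 - 5 = -9)
(x((-1*3 + 0) + m) + l)**2 = (-8 - 9)**2 = (-17)**2 = 289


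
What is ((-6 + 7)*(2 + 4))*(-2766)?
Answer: -16596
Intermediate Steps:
((-6 + 7)*(2 + 4))*(-2766) = (1*6)*(-2766) = 6*(-2766) = -16596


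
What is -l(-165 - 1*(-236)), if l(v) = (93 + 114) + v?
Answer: -278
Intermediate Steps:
l(v) = 207 + v
-l(-165 - 1*(-236)) = -(207 + (-165 - 1*(-236))) = -(207 + (-165 + 236)) = -(207 + 71) = -1*278 = -278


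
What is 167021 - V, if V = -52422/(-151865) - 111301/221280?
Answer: 1122538752723481/6720937440 ≈ 1.6702e+5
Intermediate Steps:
V = -1060557241/6720937440 (V = -52422*(-1/151865) - 111301*1/221280 = 52422/151865 - 111301/221280 = -1060557241/6720937440 ≈ -0.15780)
167021 - V = 167021 - 1*(-1060557241/6720937440) = 167021 + 1060557241/6720937440 = 1122538752723481/6720937440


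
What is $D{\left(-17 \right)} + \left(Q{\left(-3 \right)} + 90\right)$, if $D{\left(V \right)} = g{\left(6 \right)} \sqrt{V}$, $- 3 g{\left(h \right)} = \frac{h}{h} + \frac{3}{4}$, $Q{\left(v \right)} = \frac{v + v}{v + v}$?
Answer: $91 - \frac{7 i \sqrt{17}}{12} \approx 91.0 - 2.4051 i$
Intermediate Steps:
$Q{\left(v \right)} = 1$ ($Q{\left(v \right)} = \frac{2 v}{2 v} = 2 v \frac{1}{2 v} = 1$)
$g{\left(h \right)} = - \frac{7}{12}$ ($g{\left(h \right)} = - \frac{\frac{h}{h} + \frac{3}{4}}{3} = - \frac{1 + 3 \cdot \frac{1}{4}}{3} = - \frac{1 + \frac{3}{4}}{3} = \left(- \frac{1}{3}\right) \frac{7}{4} = - \frac{7}{12}$)
$D{\left(V \right)} = - \frac{7 \sqrt{V}}{12}$
$D{\left(-17 \right)} + \left(Q{\left(-3 \right)} + 90\right) = - \frac{7 \sqrt{-17}}{12} + \left(1 + 90\right) = - \frac{7 i \sqrt{17}}{12} + 91 = 91 - \frac{7 i \sqrt{17}}{12}$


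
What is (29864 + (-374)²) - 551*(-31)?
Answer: 186821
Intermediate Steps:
(29864 + (-374)²) - 551*(-31) = (29864 + 139876) + 17081 = 169740 + 17081 = 186821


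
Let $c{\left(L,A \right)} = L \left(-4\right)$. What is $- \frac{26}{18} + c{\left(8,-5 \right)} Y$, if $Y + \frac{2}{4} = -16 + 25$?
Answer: $- \frac{2461}{9} \approx -273.44$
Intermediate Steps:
$c{\left(L,A \right)} = - 4 L$
$Y = \frac{17}{2}$ ($Y = - \frac{1}{2} + \left(-16 + 25\right) = - \frac{1}{2} + 9 = \frac{17}{2} \approx 8.5$)
$- \frac{26}{18} + c{\left(8,-5 \right)} Y = - \frac{26}{18} + \left(-4\right) 8 \cdot \frac{17}{2} = \left(-26\right) \frac{1}{18} - 272 = - \frac{13}{9} - 272 = - \frac{2461}{9}$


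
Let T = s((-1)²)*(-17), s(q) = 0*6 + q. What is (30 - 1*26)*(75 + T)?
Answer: 232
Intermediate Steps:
s(q) = q (s(q) = 0 + q = q)
T = -17 (T = (-1)²*(-17) = 1*(-17) = -17)
(30 - 1*26)*(75 + T) = (30 - 1*26)*(75 - 17) = (30 - 26)*58 = 4*58 = 232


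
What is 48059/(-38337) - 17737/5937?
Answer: -107256628/25289641 ≈ -4.2411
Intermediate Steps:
48059/(-38337) - 17737/5937 = 48059*(-1/38337) - 17737*1/5937 = -48059/38337 - 17737/5937 = -107256628/25289641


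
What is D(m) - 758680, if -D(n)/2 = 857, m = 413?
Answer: -760394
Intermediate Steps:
D(n) = -1714 (D(n) = -2*857 = -1714)
D(m) - 758680 = -1714 - 758680 = -760394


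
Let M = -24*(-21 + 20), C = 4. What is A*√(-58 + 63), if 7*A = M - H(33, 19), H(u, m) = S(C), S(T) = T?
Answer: 20*√5/7 ≈ 6.3888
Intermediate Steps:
H(u, m) = 4
M = 24 (M = -24*(-1) = 24)
A = 20/7 (A = (24 - 1*4)/7 = (24 - 4)/7 = (⅐)*20 = 20/7 ≈ 2.8571)
A*√(-58 + 63) = 20*√(-58 + 63)/7 = 20*√5/7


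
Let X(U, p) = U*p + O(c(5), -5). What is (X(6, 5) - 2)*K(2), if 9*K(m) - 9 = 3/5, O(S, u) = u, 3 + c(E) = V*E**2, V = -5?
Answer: 368/15 ≈ 24.533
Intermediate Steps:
c(E) = -3 - 5*E**2
K(m) = 16/15 (K(m) = 1 + (3/5)/9 = 1 + (3*(1/5))/9 = 1 + (1/9)*(3/5) = 1 + 1/15 = 16/15)
X(U, p) = -5 + U*p (X(U, p) = U*p - 5 = -5 + U*p)
(X(6, 5) - 2)*K(2) = ((-5 + 6*5) - 2)*(16/15) = ((-5 + 30) - 2)*(16/15) = (25 - 2)*(16/15) = 23*(16/15) = 368/15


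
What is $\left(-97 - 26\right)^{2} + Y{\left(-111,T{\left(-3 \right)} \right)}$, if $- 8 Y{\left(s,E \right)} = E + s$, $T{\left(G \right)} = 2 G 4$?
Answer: $\frac{121167}{8} \approx 15146.0$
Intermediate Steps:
$T{\left(G \right)} = 8 G$
$Y{\left(s,E \right)} = - \frac{E}{8} - \frac{s}{8}$ ($Y{\left(s,E \right)} = - \frac{E + s}{8} = - \frac{E}{8} - \frac{s}{8}$)
$\left(-97 - 26\right)^{2} + Y{\left(-111,T{\left(-3 \right)} \right)} = \left(-97 - 26\right)^{2} - \left(- \frac{111}{8} + \frac{8 \left(-3\right)}{8}\right) = \left(-123\right)^{2} + \left(\left(- \frac{1}{8}\right) \left(-24\right) + \frac{111}{8}\right) = 15129 + \left(3 + \frac{111}{8}\right) = 15129 + \frac{135}{8} = \frac{121167}{8}$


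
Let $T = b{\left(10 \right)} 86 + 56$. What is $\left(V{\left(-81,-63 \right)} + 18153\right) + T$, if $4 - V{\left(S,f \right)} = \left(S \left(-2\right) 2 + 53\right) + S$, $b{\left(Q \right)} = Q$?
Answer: $18777$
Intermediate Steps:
$V{\left(S,f \right)} = -49 + 3 S$ ($V{\left(S,f \right)} = 4 - \left(\left(S \left(-2\right) 2 + 53\right) + S\right) = 4 - \left(\left(- 2 S 2 + 53\right) + S\right) = 4 - \left(\left(- 4 S + 53\right) + S\right) = 4 - \left(\left(53 - 4 S\right) + S\right) = 4 - \left(53 - 3 S\right) = 4 + \left(-53 + 3 S\right) = -49 + 3 S$)
$T = 916$ ($T = 10 \cdot 86 + 56 = 860 + 56 = 916$)
$\left(V{\left(-81,-63 \right)} + 18153\right) + T = \left(\left(-49 + 3 \left(-81\right)\right) + 18153\right) + 916 = \left(\left(-49 - 243\right) + 18153\right) + 916 = \left(-292 + 18153\right) + 916 = 17861 + 916 = 18777$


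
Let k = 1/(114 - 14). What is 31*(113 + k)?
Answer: 350331/100 ≈ 3503.3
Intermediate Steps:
k = 1/100 ≈ 0.010000
31*(113 + k) = 31*(113 + 1/100) = 31*(11301/100) = 350331/100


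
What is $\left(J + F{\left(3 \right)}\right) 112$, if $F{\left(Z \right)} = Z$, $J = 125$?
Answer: $14336$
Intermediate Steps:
$\left(J + F{\left(3 \right)}\right) 112 = \left(125 + 3\right) 112 = 128 \cdot 112 = 14336$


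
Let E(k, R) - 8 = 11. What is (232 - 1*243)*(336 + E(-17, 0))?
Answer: -3905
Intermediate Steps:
E(k, R) = 19 (E(k, R) = 8 + 11 = 19)
(232 - 1*243)*(336 + E(-17, 0)) = (232 - 1*243)*(336 + 19) = (232 - 243)*355 = -11*355 = -3905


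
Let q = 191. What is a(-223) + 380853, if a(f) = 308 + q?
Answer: 381352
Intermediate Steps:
a(f) = 499 (a(f) = 308 + 191 = 499)
a(-223) + 380853 = 499 + 380853 = 381352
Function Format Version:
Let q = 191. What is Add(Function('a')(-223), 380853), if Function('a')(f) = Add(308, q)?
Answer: 381352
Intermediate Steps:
Function('a')(f) = 499 (Function('a')(f) = Add(308, 191) = 499)
Add(Function('a')(-223), 380853) = Add(499, 380853) = 381352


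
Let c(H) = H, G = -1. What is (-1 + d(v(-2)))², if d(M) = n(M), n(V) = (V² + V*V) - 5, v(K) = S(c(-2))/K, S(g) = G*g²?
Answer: 4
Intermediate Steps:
S(g) = -g²
v(K) = -4/K (v(K) = (-1*(-2)²)/K = (-1*4)/K = -4/K)
n(V) = -5 + 2*V² (n(V) = (V² + V²) - 5 = 2*V² - 5 = -5 + 2*V²)
d(M) = -5 + 2*M²
(-1 + d(v(-2)))² = (-1 + (-5 + 2*(-4/(-2))²))² = (-1 + (-5 + 2*(-4*(-½))²))² = (-1 + (-5 + 2*2²))² = (-1 + (-5 + 2*4))² = (-1 + (-5 + 8))² = (-1 + 3)² = 2² = 4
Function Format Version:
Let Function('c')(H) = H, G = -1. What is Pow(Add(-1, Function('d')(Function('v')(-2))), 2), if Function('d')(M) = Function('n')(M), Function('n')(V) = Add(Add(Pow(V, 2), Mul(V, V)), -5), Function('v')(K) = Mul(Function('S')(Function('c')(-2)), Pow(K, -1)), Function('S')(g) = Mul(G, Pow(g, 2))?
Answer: 4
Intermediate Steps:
Function('S')(g) = Mul(-1, Pow(g, 2))
Function('v')(K) = Mul(-4, Pow(K, -1)) (Function('v')(K) = Mul(Mul(-1, Pow(-2, 2)), Pow(K, -1)) = Mul(Mul(-1, 4), Pow(K, -1)) = Mul(-4, Pow(K, -1)))
Function('n')(V) = Add(-5, Mul(2, Pow(V, 2))) (Function('n')(V) = Add(Add(Pow(V, 2), Pow(V, 2)), -5) = Add(Mul(2, Pow(V, 2)), -5) = Add(-5, Mul(2, Pow(V, 2))))
Function('d')(M) = Add(-5, Mul(2, Pow(M, 2)))
Pow(Add(-1, Function('d')(Function('v')(-2))), 2) = Pow(Add(-1, Add(-5, Mul(2, Pow(Mul(-4, Pow(-2, -1)), 2)))), 2) = Pow(Add(-1, Add(-5, Mul(2, Pow(Mul(-4, Rational(-1, 2)), 2)))), 2) = Pow(Add(-1, Add(-5, Mul(2, Pow(2, 2)))), 2) = Pow(Add(-1, Add(-5, Mul(2, 4))), 2) = Pow(Add(-1, Add(-5, 8)), 2) = Pow(Add(-1, 3), 2) = Pow(2, 2) = 4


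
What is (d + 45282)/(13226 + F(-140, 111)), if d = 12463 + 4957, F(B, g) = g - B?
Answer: 62702/13477 ≈ 4.6525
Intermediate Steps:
d = 17420
(d + 45282)/(13226 + F(-140, 111)) = (17420 + 45282)/(13226 + (111 - 1*(-140))) = 62702/(13226 + (111 + 140)) = 62702/(13226 + 251) = 62702/13477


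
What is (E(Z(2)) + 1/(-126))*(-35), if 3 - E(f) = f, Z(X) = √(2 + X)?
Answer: -625/18 ≈ -34.722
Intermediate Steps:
E(f) = 3 - f
(E(Z(2)) + 1/(-126))*(-35) = ((3 - √(2 + 2)) + 1/(-126))*(-35) = ((3 - √4) - 1/126)*(-35) = ((3 - 1*2) - 1/126)*(-35) = ((3 - 2) - 1/126)*(-35) = (1 - 1/126)*(-35) = (125/126)*(-35) = -625/18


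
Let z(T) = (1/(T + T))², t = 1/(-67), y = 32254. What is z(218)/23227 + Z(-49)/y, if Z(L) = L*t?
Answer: 108177395413/4770835993494128 ≈ 2.2675e-5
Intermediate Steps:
t = -1/67 ≈ -0.014925
z(T) = 1/(4*T²) (z(T) = (1/(2*T))² = 1/(4*T²))
Z(L) = -L/67 (Z(L) = L*(-1/67) = -L/67)
z(218)/23227 + Z(-49)/y = ((¼)/218²)/23227 - 1/67*(-49)/32254 = ((¼)*(1/47524))*(1/23227) + (49/67)*(1/32254) = (1/190096)*(1/23227) + 49/2161018 = 1/4415359792 + 49/2161018 = 108177395413/4770835993494128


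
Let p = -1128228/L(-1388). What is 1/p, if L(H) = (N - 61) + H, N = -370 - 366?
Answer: 2185/1128228 ≈ 0.0019367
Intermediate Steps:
N = -736
L(H) = -797 + H (L(H) = (-736 - 61) + H = -797 + H)
p = 1128228/2185 (p = -1128228/(-797 - 1388) = -1128228/(-2185) = -1128228*(-1/2185) = 1128228/2185 ≈ 516.35)
1/p = 1/(1128228/2185) = 2185/1128228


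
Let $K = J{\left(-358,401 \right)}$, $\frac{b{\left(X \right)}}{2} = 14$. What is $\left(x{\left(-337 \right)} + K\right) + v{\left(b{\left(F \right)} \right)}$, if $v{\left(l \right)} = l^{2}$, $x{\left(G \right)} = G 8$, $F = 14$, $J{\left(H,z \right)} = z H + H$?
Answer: $-145828$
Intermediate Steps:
$J{\left(H,z \right)} = H + H z$ ($J{\left(H,z \right)} = H z + H = H + H z$)
$b{\left(X \right)} = 28$ ($b{\left(X \right)} = 2 \cdot 14 = 28$)
$K = -143916$ ($K = - 358 \left(1 + 401\right) = \left(-358\right) 402 = -143916$)
$x{\left(G \right)} = 8 G$
$\left(x{\left(-337 \right)} + K\right) + v{\left(b{\left(F \right)} \right)} = \left(8 \left(-337\right) - 143916\right) + 28^{2} = \left(-2696 - 143916\right) + 784 = -146612 + 784 = -145828$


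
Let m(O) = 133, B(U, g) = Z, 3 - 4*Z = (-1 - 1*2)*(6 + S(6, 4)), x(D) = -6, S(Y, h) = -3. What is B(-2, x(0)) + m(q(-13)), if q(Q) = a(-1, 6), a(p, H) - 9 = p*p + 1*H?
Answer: 136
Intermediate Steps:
a(p, H) = 9 + H + p**2 (a(p, H) = 9 + (p*p + 1*H) = 9 + (p**2 + H) = 9 + (H + p**2) = 9 + H + p**2)
Z = 3 (Z = 3/4 - (-1 - 1*2)*(6 - 3)/4 = 3/4 - (-1 - 2)*3/4 = 3/4 - (-3)*3/4 = 3/4 - 1/4*(-9) = 3/4 + 9/4 = 3)
q(Q) = 16 (q(Q) = 9 + 6 + (-1)**2 = 9 + 6 + 1 = 16)
B(U, g) = 3
B(-2, x(0)) + m(q(-13)) = 3 + 133 = 136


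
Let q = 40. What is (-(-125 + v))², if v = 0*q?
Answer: 15625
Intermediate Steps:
v = 0 (v = 0*40 = 0)
(-(-125 + v))² = (-(-125 + 0))² = (-1*(-125))² = 125² = 15625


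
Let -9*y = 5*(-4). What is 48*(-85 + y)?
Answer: -11920/3 ≈ -3973.3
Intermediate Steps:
y = 20/9 (y = -5*(-4)/9 = -⅑*(-20) = 20/9 ≈ 2.2222)
48*(-85 + y) = 48*(-85 + 20/9) = 48*(-745/9) = -11920/3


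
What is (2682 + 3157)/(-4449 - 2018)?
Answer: -5839/6467 ≈ -0.90289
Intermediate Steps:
(2682 + 3157)/(-4449 - 2018) = 5839/(-6467) = 5839*(-1/6467) = -5839/6467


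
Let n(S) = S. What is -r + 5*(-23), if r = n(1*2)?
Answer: -117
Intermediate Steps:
r = 2 (r = 1*2 = 2)
-r + 5*(-23) = -1*2 + 5*(-23) = -2 - 115 = -117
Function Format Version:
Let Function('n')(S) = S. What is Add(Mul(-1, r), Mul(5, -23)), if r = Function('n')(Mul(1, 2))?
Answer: -117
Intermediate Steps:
r = 2 (r = Mul(1, 2) = 2)
Add(Mul(-1, r), Mul(5, -23)) = Add(Mul(-1, 2), Mul(5, -23)) = Add(-2, -115) = -117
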